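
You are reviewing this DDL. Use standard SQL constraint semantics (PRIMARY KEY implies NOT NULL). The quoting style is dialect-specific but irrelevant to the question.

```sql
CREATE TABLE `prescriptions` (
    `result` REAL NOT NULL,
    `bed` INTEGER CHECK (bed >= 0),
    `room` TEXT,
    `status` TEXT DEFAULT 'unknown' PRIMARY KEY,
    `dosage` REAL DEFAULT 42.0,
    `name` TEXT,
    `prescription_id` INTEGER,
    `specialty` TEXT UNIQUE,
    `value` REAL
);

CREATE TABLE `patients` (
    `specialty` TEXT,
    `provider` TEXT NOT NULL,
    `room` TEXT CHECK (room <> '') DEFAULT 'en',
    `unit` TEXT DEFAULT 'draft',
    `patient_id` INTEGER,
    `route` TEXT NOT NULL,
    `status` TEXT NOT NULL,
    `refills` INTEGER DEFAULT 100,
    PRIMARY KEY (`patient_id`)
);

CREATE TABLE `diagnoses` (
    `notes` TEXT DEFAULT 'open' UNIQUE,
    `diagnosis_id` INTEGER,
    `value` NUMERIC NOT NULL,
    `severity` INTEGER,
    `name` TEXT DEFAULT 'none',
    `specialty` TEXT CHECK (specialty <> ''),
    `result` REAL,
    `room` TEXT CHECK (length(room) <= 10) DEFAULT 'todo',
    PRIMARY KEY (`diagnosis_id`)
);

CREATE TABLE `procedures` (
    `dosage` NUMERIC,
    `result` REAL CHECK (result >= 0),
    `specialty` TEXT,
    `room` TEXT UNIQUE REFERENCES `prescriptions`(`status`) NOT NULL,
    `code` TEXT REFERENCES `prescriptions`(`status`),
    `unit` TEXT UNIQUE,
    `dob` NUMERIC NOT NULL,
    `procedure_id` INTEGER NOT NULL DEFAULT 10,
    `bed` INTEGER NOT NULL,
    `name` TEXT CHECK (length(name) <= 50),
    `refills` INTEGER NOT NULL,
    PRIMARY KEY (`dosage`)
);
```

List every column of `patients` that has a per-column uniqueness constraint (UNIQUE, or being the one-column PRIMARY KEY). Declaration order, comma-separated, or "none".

- specialty: no UNIQUE or single-column PK constraint.
- provider: no UNIQUE or single-column PK constraint.
- room: no UNIQUE or single-column PK constraint.
- unit: no UNIQUE or single-column PK constraint.
- patient_id: single-column PRIMARY KEY → unique.
- route: no UNIQUE or single-column PK constraint.
- status: no UNIQUE or single-column PK constraint.
- refills: no UNIQUE or single-column PK constraint.

patient_id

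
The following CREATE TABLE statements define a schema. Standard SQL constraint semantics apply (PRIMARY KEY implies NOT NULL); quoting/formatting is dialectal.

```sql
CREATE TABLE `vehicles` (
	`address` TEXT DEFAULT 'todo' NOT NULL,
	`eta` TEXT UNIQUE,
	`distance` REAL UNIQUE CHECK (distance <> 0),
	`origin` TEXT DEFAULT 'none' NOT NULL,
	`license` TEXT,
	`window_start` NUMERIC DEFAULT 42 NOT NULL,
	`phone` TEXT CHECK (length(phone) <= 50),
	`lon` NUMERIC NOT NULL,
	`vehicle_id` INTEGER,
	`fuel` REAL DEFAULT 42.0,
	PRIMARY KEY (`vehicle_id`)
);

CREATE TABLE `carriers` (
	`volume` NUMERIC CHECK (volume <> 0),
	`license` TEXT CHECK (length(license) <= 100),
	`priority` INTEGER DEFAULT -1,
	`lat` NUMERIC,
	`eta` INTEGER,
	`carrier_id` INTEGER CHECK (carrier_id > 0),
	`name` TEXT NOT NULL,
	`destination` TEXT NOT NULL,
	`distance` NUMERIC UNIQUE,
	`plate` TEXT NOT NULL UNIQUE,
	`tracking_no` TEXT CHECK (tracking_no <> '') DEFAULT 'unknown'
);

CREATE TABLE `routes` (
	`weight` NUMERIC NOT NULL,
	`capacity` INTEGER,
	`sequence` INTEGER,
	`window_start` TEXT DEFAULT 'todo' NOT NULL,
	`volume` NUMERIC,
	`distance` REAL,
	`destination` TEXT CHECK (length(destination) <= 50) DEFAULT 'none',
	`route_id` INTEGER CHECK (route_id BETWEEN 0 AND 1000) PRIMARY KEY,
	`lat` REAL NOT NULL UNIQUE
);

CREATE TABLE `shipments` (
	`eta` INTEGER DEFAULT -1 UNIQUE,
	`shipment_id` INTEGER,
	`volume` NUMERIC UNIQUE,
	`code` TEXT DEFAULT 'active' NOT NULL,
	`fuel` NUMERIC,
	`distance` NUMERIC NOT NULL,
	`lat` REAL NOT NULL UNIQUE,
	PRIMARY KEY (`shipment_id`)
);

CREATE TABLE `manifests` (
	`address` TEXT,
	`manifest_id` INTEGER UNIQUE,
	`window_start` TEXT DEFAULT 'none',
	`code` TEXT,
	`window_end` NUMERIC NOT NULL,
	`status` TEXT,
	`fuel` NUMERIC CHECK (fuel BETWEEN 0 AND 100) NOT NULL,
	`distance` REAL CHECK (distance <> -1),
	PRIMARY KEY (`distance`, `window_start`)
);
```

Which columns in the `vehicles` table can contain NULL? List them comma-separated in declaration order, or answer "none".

- address: declared NOT NULL → not nullable.
- eta: UNIQUE does not imply NOT NULL → nullable.
- distance: CHECK does not forbid NULL (a CHECK constraint passes when its expression is NULL) → nullable.
- origin: declared NOT NULL → not nullable.
- license: no NOT NULL constraint applies → nullable.
- window_start: declared NOT NULL → not nullable.
- phone: CHECK does not forbid NULL (a CHECK constraint passes when its expression is NULL) → nullable.
- lon: declared NOT NULL → not nullable.
- vehicle_id: part of the PRIMARY KEY, which implies NOT NULL → not nullable.
- fuel: DEFAULT only fills an omitted column; an explicit NULL is still allowed → nullable.

eta, distance, license, phone, fuel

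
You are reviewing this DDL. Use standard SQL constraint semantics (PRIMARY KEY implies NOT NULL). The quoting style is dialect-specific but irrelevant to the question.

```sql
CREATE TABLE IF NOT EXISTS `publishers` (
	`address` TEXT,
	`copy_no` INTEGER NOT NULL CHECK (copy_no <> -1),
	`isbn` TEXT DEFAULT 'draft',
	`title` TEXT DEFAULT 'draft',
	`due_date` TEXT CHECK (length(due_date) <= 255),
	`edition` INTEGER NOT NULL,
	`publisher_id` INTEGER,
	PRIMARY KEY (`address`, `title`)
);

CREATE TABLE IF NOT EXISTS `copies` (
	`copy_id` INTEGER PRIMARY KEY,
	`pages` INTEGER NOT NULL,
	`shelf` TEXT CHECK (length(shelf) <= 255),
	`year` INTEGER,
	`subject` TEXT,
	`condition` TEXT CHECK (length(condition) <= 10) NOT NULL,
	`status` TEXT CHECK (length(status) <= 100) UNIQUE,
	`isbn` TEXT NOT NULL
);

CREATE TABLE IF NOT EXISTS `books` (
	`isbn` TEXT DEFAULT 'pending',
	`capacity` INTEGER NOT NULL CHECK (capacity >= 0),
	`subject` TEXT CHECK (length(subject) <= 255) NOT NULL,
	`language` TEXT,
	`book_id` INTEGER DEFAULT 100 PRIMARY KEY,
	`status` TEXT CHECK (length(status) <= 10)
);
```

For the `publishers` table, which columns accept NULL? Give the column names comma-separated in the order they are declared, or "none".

- address: part of the PRIMARY KEY, which implies NOT NULL → not nullable.
- copy_no: declared NOT NULL → not nullable.
- isbn: DEFAULT only fills an omitted column; an explicit NULL is still allowed → nullable.
- title: part of the PRIMARY KEY, which implies NOT NULL → not nullable.
- due_date: CHECK does not forbid NULL (a CHECK constraint passes when its expression is NULL) → nullable.
- edition: declared NOT NULL → not nullable.
- publisher_id: no NOT NULL constraint applies → nullable.

isbn, due_date, publisher_id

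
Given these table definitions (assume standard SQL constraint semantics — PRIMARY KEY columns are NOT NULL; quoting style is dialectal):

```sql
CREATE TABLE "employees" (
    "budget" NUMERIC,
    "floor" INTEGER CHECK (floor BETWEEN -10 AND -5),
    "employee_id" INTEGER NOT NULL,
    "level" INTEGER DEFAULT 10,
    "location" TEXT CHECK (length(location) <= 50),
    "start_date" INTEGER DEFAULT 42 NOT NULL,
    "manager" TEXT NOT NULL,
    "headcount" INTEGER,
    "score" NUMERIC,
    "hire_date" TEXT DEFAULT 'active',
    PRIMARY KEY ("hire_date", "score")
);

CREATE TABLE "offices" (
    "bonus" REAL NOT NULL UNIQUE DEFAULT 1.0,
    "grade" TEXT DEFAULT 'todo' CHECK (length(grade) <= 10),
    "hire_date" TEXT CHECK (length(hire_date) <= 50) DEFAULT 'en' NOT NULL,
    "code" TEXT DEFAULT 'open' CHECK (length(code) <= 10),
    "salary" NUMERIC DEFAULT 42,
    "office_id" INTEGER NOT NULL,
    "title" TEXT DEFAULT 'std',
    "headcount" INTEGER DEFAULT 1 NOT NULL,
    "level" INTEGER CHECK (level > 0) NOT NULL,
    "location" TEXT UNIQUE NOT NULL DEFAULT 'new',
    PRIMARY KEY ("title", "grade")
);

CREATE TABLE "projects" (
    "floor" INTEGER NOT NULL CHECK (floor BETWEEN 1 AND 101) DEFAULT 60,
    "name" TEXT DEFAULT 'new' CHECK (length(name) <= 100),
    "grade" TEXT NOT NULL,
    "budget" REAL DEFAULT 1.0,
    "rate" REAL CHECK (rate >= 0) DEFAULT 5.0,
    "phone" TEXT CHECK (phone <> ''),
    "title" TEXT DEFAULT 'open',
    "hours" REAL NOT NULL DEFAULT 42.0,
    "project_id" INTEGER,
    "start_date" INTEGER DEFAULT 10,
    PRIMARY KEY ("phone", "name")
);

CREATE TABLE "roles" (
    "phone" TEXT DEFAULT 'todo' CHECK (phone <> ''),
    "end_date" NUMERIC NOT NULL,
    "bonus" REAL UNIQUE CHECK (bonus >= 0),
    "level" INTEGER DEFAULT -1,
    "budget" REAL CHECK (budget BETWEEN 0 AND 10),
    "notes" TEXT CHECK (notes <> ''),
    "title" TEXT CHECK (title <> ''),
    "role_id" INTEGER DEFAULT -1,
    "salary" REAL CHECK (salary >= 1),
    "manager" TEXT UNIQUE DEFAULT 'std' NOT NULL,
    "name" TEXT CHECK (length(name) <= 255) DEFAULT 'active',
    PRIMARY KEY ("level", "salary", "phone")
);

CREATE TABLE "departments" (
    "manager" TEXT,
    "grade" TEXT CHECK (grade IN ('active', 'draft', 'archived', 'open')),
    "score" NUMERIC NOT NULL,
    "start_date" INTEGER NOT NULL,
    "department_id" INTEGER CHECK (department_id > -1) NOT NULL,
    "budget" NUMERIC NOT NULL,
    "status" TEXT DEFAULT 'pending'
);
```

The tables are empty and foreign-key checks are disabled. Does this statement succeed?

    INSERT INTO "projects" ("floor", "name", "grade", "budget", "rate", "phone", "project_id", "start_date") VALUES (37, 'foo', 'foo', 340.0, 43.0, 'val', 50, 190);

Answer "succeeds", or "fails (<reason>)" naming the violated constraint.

succeeds

NOT NULL columns: floor is supplied; grade is supplied; hours defaults to 42.0; name is supplied; phone is supplied.
CHECK constraints: 37 satisfies (floor BETWEEN 1 AND 101); 'foo' satisfies (length(name) <= 100); 43.0 satisfies (rate >= 0); 'val' satisfies (phone <> '').
No constraint is violated.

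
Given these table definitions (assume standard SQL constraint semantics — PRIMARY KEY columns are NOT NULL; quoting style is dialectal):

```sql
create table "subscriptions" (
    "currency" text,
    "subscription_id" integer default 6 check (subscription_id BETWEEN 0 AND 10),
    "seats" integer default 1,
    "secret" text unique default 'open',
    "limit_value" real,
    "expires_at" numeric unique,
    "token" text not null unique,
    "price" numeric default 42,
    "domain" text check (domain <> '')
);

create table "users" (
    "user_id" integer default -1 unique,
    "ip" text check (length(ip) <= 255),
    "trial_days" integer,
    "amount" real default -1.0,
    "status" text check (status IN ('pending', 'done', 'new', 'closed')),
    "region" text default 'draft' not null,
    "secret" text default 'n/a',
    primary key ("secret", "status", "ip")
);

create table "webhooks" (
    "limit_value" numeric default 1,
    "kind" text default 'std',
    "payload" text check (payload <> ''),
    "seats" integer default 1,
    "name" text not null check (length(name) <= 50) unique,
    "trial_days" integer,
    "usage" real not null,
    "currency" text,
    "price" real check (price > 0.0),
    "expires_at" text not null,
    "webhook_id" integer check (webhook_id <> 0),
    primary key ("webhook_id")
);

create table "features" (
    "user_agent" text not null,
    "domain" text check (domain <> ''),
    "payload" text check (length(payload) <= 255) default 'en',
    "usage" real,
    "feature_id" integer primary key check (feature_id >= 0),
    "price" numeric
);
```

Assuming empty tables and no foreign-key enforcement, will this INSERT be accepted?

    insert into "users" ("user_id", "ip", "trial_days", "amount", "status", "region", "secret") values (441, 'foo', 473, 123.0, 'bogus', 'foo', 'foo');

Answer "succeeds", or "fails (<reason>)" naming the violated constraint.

fails (CHECK on status)

The value 'bogus' for status violates CHECK (status IN ('pending', 'done', 'new', 'closed')).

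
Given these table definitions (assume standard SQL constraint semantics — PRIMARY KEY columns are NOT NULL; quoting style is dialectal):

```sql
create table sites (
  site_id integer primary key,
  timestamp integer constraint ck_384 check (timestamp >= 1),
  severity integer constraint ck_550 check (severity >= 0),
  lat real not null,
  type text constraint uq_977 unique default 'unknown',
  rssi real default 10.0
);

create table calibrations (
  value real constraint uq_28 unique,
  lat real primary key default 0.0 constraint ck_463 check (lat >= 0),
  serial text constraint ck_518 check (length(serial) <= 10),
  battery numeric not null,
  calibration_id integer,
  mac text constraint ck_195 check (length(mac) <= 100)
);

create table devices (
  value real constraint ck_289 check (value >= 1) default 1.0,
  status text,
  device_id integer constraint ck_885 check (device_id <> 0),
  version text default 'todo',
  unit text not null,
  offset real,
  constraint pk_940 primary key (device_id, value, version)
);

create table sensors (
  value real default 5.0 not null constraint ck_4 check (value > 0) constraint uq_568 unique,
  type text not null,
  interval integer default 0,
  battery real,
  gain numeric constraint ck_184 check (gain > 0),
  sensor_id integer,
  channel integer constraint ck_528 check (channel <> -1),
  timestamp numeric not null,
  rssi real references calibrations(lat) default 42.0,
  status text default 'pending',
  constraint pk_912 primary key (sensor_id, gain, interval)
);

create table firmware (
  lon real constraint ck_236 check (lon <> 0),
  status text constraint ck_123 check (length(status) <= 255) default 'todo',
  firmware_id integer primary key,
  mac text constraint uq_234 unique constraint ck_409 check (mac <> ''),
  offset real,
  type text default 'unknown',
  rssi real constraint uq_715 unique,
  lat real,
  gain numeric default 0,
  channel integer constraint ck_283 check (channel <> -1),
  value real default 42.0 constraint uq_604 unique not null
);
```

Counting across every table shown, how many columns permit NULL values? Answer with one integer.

23

sites: 4 nullable (timestamp, severity, type, rssi — PK (site_id) and explicit NOT NULL columns excluded).
calibrations: 4 nullable (value, serial, calibration_id, mac — PK (lat) and explicit NOT NULL columns excluded).
devices: 2 nullable (status, offset — PK (device_id, value, version) and explicit NOT NULL columns excluded).
sensors: 4 nullable (battery, channel, rssi, status — PK (sensor_id, gain, interval) and explicit NOT NULL columns excluded).
firmware: 9 nullable (lon, status, mac, offset, type, rssi, lat, gain, channel — PK (firmware_id) and explicit NOT NULL columns excluded).
Total: 4 + 4 + 2 + 4 + 9 = 23.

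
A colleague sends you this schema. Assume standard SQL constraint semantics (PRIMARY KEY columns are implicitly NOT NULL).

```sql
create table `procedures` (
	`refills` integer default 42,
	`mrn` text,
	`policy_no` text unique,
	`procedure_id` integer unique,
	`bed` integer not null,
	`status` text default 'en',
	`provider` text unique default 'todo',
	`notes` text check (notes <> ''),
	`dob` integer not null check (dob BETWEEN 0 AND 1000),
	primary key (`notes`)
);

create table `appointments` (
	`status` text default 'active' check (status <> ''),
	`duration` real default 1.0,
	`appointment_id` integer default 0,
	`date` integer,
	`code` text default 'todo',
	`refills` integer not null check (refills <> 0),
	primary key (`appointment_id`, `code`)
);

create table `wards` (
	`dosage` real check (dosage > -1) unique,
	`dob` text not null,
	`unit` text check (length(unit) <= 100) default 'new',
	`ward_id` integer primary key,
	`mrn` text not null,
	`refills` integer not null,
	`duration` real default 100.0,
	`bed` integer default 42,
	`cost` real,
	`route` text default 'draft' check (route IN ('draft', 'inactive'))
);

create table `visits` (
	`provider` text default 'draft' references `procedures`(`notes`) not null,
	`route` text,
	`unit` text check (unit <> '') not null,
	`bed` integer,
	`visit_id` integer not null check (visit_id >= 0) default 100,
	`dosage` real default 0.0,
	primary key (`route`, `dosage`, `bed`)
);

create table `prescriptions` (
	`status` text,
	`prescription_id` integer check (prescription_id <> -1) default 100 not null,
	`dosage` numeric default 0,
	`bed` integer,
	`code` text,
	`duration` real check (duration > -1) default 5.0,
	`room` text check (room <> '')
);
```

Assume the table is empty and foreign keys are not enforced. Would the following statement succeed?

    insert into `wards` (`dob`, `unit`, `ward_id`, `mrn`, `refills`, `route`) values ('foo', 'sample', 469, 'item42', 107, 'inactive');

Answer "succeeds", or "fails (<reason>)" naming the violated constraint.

NOT NULL columns: dob is supplied; mrn is supplied; refills is supplied; ward_id is supplied.
CHECK constraints: 'sample' satisfies (length(unit) <= 100); 'inactive' satisfies (route IN ('draft', 'inactive')).
No constraint is violated.

succeeds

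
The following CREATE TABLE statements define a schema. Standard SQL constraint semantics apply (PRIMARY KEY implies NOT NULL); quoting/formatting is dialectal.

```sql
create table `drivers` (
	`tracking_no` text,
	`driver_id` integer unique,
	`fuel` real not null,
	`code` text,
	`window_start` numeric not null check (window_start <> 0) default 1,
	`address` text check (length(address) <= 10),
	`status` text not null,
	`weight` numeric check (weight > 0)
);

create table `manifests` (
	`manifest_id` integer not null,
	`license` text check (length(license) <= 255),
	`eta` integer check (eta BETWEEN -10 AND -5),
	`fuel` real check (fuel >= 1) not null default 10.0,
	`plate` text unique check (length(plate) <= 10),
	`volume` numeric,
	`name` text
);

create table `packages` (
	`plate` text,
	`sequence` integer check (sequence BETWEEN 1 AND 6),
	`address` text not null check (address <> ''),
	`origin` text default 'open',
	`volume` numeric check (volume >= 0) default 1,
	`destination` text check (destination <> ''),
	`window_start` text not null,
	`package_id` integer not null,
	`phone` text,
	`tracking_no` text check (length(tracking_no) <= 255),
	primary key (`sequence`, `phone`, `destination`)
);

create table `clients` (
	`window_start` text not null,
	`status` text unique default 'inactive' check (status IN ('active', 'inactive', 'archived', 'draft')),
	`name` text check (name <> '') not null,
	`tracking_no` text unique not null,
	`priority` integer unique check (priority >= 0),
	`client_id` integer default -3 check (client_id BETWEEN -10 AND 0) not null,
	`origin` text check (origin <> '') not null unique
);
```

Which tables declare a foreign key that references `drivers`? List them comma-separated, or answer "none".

none

No REFERENCES clause anywhere in the schema names drivers.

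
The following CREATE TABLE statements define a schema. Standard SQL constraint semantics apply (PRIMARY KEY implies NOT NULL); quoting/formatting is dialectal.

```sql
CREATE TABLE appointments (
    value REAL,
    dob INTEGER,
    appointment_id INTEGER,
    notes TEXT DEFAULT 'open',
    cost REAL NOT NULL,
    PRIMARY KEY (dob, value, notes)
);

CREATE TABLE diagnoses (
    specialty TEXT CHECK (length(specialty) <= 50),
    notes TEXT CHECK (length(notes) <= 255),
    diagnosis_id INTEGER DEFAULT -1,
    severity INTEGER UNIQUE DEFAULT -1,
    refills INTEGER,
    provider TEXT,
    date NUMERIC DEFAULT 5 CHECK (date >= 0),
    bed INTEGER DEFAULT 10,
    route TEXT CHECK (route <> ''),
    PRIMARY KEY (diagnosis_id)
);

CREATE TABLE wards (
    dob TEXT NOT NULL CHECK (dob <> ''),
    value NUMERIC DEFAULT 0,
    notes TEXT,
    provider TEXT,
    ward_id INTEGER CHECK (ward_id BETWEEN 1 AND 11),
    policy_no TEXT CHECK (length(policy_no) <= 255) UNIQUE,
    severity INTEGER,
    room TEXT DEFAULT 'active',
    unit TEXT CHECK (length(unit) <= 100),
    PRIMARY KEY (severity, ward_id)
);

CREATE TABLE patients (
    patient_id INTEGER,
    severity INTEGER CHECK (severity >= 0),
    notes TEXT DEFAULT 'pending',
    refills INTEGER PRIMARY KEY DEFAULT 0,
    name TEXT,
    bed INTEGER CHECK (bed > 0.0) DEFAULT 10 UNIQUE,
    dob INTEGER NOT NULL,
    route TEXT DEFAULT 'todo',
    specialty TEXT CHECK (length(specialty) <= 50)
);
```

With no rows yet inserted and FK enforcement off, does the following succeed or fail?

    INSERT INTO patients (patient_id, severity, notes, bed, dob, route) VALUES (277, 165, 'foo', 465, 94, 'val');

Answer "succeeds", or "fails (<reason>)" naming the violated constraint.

succeeds

NOT NULL columns: dob is supplied; refills defaults to 0.
CHECK constraints: 165 satisfies (severity >= 0); 465 satisfies (bed > 0.0).
No constraint is violated.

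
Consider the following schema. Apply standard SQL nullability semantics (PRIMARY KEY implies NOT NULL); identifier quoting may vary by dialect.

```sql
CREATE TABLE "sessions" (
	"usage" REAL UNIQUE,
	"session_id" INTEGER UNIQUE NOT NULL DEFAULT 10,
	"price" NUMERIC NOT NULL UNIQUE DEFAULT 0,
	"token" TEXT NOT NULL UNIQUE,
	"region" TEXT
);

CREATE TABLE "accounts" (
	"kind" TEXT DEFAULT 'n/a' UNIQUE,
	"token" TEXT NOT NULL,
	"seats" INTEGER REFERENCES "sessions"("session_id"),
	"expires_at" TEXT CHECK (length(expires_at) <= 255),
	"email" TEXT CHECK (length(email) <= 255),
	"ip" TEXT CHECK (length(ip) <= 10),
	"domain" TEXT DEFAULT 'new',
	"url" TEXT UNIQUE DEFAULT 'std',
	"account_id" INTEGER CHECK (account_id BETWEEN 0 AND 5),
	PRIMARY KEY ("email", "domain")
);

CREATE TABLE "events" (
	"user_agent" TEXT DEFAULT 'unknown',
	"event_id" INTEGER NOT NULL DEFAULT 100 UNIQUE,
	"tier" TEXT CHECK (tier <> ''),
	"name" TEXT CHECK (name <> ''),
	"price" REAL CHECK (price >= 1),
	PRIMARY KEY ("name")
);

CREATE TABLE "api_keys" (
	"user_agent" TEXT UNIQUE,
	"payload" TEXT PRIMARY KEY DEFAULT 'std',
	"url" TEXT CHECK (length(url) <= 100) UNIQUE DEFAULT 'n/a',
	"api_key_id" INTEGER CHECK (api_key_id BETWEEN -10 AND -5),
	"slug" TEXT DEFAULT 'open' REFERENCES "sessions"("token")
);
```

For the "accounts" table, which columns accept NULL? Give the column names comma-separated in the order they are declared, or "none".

kind, seats, expires_at, ip, url, account_id

- kind: UNIQUE does not imply NOT NULL → nullable.
- token: declared NOT NULL → not nullable.
- seats: a foreign key column may be NULL unless separately constrained → nullable.
- expires_at: CHECK does not forbid NULL (a CHECK constraint passes when its expression is NULL) → nullable.
- email: part of the PRIMARY KEY, which implies NOT NULL → not nullable.
- ip: CHECK does not forbid NULL (a CHECK constraint passes when its expression is NULL) → nullable.
- domain: part of the PRIMARY KEY, which implies NOT NULL → not nullable.
- url: UNIQUE does not imply NOT NULL → nullable.
- account_id: CHECK does not forbid NULL (a CHECK constraint passes when its expression is NULL) → nullable.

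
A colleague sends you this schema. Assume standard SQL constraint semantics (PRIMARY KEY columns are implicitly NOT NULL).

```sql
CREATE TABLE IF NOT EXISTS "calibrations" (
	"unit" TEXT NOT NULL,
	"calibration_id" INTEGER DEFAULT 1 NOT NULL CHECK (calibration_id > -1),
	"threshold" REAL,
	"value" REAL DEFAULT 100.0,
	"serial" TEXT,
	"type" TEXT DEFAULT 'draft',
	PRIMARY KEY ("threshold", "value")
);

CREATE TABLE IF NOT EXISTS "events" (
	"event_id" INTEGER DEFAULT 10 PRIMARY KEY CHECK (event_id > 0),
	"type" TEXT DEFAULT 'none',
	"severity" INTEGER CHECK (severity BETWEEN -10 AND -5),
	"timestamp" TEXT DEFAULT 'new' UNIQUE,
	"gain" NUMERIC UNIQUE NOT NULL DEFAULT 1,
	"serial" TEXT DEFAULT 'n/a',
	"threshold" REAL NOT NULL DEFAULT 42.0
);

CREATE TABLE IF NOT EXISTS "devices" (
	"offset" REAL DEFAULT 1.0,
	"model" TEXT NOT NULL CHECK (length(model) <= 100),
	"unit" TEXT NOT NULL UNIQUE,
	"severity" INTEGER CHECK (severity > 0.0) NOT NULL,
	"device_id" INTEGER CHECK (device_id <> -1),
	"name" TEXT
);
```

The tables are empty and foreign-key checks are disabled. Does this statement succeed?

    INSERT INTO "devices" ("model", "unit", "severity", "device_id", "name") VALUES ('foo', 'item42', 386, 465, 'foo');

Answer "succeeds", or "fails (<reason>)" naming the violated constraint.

succeeds

NOT NULL columns: model is supplied; severity is supplied; unit is supplied.
CHECK constraints: 'foo' satisfies (length(model) <= 100); 386 satisfies (severity > 0.0); 465 satisfies (device_id <> -1).
No constraint is violated.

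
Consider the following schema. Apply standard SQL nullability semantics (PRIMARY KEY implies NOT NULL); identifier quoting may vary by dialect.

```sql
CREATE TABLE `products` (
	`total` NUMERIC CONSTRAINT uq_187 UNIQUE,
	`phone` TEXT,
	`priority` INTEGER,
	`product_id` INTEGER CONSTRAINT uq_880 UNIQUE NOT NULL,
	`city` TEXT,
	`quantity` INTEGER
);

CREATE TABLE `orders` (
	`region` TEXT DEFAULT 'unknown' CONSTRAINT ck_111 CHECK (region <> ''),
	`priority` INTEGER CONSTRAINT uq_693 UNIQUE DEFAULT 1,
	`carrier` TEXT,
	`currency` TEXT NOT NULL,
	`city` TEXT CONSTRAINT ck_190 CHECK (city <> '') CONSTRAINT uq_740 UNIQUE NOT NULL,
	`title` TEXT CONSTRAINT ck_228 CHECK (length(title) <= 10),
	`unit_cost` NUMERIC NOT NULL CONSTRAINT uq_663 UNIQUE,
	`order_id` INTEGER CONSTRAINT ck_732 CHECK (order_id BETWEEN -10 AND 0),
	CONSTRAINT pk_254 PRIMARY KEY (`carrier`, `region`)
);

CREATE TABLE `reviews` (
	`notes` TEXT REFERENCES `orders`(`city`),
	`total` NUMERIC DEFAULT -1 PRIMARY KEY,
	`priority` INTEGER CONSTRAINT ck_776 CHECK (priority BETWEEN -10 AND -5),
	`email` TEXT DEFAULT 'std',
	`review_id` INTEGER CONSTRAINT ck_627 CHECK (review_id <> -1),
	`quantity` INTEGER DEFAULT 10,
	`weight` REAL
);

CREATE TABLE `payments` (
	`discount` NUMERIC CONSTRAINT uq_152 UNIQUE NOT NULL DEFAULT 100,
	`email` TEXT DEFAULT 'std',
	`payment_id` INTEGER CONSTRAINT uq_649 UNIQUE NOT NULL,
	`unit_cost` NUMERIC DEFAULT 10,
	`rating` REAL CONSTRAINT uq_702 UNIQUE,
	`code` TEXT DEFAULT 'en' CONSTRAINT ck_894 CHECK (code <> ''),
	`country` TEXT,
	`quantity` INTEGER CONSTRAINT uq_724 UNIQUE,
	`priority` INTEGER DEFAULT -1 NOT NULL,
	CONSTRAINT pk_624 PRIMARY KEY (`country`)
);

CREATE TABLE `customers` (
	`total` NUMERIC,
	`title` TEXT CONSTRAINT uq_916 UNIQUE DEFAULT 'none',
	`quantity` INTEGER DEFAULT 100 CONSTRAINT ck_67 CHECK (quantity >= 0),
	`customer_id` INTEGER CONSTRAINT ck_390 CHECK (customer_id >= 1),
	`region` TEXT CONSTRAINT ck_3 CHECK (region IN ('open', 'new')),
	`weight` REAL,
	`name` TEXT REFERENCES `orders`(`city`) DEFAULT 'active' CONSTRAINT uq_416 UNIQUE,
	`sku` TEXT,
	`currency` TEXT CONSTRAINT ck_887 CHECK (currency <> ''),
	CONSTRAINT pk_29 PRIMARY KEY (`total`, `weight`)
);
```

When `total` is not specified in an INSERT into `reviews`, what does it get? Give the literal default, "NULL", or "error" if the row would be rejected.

total has an explicit DEFAULT -1.
When the column is omitted from an INSERT, that default is used.

-1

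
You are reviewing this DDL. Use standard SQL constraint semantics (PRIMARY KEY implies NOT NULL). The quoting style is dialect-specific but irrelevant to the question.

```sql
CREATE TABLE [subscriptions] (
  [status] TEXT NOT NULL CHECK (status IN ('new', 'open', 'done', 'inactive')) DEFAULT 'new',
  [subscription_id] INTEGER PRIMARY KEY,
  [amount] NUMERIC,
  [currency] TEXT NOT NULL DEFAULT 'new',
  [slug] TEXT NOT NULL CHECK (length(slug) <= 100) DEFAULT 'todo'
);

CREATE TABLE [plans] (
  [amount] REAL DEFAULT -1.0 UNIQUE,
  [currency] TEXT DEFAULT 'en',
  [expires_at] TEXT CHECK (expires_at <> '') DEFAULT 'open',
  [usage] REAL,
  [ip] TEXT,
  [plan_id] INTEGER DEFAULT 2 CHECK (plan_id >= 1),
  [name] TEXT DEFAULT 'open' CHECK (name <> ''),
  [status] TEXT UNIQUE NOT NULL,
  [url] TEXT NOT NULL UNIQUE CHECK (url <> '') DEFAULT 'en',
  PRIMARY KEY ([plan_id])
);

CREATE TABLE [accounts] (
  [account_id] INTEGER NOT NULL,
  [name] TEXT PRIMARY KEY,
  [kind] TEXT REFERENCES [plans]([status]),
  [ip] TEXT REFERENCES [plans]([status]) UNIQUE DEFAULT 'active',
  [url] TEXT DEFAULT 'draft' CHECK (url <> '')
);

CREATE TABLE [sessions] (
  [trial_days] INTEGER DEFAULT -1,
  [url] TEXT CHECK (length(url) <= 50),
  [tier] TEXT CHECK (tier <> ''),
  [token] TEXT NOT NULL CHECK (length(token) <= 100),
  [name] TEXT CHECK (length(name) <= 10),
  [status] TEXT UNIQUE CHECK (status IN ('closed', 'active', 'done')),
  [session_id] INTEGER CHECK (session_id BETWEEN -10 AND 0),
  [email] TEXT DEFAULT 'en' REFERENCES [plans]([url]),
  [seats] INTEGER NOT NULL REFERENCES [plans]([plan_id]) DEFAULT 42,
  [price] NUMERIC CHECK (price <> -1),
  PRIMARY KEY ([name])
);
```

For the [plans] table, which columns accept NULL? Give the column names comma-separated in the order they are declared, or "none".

- amount: UNIQUE does not imply NOT NULL → nullable.
- currency: DEFAULT only fills an omitted column; an explicit NULL is still allowed → nullable.
- expires_at: CHECK does not forbid NULL (a CHECK constraint passes when its expression is NULL) → nullable.
- usage: no NOT NULL constraint applies → nullable.
- ip: no NOT NULL constraint applies → nullable.
- plan_id: part of the PRIMARY KEY, which implies NOT NULL → not nullable.
- name: CHECK does not forbid NULL (a CHECK constraint passes when its expression is NULL) → nullable.
- status: declared NOT NULL → not nullable.
- url: declared NOT NULL → not nullable.

amount, currency, expires_at, usage, ip, name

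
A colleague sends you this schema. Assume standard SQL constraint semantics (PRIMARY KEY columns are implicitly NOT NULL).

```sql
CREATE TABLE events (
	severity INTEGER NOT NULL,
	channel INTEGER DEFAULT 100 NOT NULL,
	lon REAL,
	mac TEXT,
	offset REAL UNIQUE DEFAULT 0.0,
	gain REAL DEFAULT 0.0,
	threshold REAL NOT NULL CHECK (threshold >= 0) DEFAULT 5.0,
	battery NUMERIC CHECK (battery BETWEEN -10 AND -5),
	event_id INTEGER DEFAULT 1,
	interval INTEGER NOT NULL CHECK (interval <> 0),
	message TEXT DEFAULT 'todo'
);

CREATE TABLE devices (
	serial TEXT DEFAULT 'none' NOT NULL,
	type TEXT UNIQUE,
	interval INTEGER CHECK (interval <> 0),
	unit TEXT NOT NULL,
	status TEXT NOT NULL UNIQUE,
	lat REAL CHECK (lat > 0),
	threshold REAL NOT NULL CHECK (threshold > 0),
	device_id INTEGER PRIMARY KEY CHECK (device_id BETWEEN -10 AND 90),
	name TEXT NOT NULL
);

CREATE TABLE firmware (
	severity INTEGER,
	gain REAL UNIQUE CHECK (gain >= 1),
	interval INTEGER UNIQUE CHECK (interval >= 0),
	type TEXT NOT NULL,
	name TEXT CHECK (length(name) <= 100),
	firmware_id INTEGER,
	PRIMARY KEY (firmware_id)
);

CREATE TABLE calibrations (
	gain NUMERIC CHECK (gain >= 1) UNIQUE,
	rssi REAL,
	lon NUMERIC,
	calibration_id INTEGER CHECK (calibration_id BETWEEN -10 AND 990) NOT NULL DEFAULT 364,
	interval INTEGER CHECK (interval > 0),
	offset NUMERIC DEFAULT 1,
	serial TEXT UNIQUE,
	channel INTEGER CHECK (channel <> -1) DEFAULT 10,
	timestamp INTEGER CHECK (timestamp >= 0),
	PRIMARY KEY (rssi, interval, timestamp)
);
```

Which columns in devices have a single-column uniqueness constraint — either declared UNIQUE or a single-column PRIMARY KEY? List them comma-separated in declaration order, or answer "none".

type, status, device_id

- serial: no UNIQUE or single-column PK constraint.
- type: declared UNIQUE → unique.
- interval: no UNIQUE or single-column PK constraint.
- unit: no UNIQUE or single-column PK constraint.
- status: declared UNIQUE → unique.
- lat: no UNIQUE or single-column PK constraint.
- threshold: no UNIQUE or single-column PK constraint.
- device_id: single-column PRIMARY KEY → unique.
- name: no UNIQUE or single-column PK constraint.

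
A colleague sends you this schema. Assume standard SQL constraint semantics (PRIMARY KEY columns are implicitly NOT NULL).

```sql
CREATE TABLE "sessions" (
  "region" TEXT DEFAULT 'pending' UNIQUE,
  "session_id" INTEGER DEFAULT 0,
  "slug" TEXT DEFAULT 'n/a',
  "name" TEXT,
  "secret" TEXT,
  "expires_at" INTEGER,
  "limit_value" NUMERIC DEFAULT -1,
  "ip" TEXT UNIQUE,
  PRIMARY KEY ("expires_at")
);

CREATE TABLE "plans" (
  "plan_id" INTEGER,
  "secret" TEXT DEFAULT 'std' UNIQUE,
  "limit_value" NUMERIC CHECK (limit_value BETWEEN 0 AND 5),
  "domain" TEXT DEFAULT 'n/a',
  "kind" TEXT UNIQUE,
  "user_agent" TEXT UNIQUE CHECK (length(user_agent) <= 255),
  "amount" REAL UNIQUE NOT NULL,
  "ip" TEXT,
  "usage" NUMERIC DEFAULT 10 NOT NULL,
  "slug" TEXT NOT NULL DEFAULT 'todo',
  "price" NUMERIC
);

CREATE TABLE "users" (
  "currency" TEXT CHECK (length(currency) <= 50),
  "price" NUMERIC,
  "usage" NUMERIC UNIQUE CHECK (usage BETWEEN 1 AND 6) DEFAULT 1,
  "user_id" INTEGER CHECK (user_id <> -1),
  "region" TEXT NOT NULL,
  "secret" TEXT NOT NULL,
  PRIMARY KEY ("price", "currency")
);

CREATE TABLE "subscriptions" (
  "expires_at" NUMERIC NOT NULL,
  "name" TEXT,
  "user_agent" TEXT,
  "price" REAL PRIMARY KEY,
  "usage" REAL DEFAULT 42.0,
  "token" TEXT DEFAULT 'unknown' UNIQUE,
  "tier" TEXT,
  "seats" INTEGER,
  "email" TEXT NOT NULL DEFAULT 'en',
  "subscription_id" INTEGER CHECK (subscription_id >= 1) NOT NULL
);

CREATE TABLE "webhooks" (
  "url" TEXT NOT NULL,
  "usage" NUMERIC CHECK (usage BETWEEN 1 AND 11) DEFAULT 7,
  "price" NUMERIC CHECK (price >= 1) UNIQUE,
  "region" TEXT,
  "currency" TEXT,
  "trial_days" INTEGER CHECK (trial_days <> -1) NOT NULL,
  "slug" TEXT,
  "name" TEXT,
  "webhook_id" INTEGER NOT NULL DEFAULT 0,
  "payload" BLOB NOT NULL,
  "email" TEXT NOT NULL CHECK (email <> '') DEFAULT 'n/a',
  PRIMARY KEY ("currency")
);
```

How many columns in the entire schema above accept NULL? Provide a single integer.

sessions: 7 nullable (region, session_id, slug, name, secret, limit_value, ip — PK (expires_at) and explicit NOT NULL columns excluded).
plans: 8 nullable (plan_id, secret, limit_value, domain, kind, user_agent, ip, price — PK none and explicit NOT NULL columns excluded).
users: 2 nullable (usage, user_id — PK (price, currency) and explicit NOT NULL columns excluded).
subscriptions: 6 nullable (name, user_agent, usage, token, tier, seats — PK (price) and explicit NOT NULL columns excluded).
webhooks: 5 nullable (usage, price, region, slug, name — PK (currency) and explicit NOT NULL columns excluded).
Total: 7 + 8 + 2 + 6 + 5 = 28.

28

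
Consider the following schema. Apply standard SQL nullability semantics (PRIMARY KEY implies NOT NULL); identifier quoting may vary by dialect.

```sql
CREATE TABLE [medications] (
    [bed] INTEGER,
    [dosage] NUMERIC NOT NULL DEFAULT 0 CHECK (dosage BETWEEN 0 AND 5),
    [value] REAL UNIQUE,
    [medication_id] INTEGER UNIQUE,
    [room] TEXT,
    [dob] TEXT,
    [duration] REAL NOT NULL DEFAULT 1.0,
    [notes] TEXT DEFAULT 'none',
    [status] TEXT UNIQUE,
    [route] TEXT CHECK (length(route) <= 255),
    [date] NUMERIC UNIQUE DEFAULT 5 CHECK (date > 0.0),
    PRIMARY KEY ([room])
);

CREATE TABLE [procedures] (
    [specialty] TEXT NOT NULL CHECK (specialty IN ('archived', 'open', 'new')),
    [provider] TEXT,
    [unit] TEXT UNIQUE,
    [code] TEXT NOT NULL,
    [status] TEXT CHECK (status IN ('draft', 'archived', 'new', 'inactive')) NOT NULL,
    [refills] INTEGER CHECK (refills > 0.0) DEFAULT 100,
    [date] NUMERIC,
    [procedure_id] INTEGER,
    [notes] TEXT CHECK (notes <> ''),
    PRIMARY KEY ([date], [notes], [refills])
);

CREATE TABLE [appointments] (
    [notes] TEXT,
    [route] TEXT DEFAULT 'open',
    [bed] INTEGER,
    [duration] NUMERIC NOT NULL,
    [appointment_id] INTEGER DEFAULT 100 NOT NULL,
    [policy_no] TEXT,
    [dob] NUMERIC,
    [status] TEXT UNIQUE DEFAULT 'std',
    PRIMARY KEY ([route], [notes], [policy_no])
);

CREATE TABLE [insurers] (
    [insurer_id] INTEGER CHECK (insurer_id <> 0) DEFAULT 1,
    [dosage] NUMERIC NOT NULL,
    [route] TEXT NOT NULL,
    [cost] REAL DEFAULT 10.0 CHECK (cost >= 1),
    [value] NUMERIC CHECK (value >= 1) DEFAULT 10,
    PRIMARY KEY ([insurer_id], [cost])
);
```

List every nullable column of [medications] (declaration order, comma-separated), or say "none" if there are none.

bed, value, medication_id, dob, notes, status, route, date

- bed: no NOT NULL constraint applies → nullable.
- dosage: declared NOT NULL → not nullable.
- value: UNIQUE does not imply NOT NULL → nullable.
- medication_id: UNIQUE does not imply NOT NULL → nullable.
- room: part of the PRIMARY KEY, which implies NOT NULL → not nullable.
- dob: no NOT NULL constraint applies → nullable.
- duration: declared NOT NULL → not nullable.
- notes: DEFAULT only fills an omitted column; an explicit NULL is still allowed → nullable.
- status: UNIQUE does not imply NOT NULL → nullable.
- route: CHECK does not forbid NULL (a CHECK constraint passes when its expression is NULL) → nullable.
- date: CHECK does not forbid NULL (a CHECK constraint passes when its expression is NULL) → nullable.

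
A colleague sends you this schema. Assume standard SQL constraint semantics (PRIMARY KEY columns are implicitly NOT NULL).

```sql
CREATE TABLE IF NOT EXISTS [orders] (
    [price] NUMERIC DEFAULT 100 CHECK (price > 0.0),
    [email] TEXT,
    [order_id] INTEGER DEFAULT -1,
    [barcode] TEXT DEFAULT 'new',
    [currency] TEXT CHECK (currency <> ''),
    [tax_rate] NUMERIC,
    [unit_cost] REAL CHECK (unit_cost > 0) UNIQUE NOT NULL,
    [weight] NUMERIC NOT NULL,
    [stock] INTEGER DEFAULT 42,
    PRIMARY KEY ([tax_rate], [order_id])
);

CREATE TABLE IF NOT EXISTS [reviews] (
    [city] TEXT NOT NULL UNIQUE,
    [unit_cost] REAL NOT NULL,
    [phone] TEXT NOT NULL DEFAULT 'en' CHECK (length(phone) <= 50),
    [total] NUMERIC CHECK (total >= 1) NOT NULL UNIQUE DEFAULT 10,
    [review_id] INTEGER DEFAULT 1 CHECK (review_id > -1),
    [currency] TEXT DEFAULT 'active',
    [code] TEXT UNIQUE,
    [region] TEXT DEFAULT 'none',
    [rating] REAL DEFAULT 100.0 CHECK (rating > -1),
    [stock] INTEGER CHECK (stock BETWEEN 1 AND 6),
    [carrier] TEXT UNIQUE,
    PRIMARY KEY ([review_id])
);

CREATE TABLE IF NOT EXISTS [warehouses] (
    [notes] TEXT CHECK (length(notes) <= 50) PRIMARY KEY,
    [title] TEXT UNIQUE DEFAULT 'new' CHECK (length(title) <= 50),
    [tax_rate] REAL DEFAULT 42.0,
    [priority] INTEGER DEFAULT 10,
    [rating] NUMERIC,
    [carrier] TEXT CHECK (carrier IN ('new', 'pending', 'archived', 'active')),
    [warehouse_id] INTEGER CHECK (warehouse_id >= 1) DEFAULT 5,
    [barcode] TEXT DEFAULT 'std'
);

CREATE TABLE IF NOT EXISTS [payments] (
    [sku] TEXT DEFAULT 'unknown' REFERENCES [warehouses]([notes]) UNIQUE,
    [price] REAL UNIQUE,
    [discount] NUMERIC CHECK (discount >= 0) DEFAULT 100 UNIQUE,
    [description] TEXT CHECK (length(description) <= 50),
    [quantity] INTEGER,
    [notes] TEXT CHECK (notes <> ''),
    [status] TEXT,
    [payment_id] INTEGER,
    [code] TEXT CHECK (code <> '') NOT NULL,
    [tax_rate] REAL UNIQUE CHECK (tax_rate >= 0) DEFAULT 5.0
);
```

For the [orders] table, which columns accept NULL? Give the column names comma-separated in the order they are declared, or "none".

price, email, barcode, currency, stock

- price: CHECK does not forbid NULL (a CHECK constraint passes when its expression is NULL) → nullable.
- email: no NOT NULL constraint applies → nullable.
- order_id: part of the PRIMARY KEY, which implies NOT NULL → not nullable.
- barcode: DEFAULT only fills an omitted column; an explicit NULL is still allowed → nullable.
- currency: CHECK does not forbid NULL (a CHECK constraint passes when its expression is NULL) → nullable.
- tax_rate: part of the PRIMARY KEY, which implies NOT NULL → not nullable.
- unit_cost: declared NOT NULL → not nullable.
- weight: declared NOT NULL → not nullable.
- stock: DEFAULT only fills an omitted column; an explicit NULL is still allowed → nullable.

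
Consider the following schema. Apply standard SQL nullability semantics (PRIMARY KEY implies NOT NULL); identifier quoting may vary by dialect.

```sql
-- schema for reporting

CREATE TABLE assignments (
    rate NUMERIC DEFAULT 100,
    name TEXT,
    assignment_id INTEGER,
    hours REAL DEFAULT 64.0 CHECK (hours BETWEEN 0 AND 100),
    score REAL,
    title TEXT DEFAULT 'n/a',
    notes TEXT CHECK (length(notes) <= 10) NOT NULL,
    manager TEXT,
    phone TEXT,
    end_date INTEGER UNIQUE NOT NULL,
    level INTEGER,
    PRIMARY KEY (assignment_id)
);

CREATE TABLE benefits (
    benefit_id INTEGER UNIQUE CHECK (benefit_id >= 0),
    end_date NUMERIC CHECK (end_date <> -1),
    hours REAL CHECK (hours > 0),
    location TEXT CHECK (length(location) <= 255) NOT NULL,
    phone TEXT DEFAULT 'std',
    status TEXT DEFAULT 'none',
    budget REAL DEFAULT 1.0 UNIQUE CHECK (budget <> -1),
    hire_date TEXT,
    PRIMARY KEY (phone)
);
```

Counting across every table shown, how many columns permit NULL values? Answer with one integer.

14

assignments: 8 nullable (rate, name, hours, score, title, manager, phone, level — PK (assignment_id) and explicit NOT NULL columns excluded).
benefits: 6 nullable (benefit_id, end_date, hours, status, budget, hire_date — PK (phone) and explicit NOT NULL columns excluded).
Total: 8 + 6 = 14.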